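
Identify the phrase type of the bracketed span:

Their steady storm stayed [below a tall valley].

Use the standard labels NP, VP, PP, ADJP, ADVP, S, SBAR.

PP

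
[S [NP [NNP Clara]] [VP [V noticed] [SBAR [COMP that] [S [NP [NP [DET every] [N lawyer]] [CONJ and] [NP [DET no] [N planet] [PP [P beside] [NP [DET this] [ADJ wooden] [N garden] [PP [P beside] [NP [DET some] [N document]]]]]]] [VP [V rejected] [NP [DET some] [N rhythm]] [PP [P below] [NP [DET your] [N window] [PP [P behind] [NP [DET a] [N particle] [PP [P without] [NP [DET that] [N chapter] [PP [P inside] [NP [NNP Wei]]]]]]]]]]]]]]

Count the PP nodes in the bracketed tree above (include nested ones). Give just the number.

The PP constituents are: [PP beside this wooden garden beside some document]; [PP beside some document]; [PP below your window behind a particle without that chapter inside Wei]; [PP behind a particle without that chapter inside Wei]; [PP without that chapter inside Wei]; [PP inside Wei]. Total: 6.

6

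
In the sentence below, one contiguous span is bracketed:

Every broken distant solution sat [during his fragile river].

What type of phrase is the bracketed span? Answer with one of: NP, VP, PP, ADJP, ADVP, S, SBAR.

PP

The span is built around the preposition "during" — a prepositional phrase (PP).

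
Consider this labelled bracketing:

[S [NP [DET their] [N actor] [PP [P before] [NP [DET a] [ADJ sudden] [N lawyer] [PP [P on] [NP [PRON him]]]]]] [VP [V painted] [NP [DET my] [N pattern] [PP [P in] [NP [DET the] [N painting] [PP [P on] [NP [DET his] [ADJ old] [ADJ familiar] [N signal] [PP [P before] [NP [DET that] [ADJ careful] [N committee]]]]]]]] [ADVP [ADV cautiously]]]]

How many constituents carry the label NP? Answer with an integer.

7

The NP constituents are: [NP their actor before a sudden lawyer on him]; [NP a sudden lawyer on him]; [NP him]; [NP my pattern in the painting on his old familiar signal before that careful committee]; [NP the painting on his old familiar signal before that careful committee]; [NP his old familiar signal before that careful committee] …. Total: 7.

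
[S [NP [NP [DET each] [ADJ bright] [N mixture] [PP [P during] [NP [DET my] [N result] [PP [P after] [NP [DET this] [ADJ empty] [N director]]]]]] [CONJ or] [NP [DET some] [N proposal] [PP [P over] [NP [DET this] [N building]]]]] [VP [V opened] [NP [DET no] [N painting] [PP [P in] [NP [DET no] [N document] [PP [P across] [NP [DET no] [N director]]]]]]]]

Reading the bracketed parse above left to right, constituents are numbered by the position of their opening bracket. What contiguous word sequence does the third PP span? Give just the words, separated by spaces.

The PP opening brackets appear, in order, over: "during my result after this empty director"; "after this empty director"; "over this building"; "in no document across no director"; "across no director". The third one spans "over this building".

over this building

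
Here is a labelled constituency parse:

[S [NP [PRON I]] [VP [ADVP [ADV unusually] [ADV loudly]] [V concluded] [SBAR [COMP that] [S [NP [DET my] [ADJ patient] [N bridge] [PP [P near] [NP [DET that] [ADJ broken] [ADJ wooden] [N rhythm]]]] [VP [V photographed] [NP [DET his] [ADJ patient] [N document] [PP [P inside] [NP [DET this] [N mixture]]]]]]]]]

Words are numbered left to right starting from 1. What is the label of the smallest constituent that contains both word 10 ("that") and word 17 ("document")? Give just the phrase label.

The smallest bracket enclosing both words is [S my patient bridge near that broken wooden rhythm photographed his patient document inside this mixture], so the label is S.

S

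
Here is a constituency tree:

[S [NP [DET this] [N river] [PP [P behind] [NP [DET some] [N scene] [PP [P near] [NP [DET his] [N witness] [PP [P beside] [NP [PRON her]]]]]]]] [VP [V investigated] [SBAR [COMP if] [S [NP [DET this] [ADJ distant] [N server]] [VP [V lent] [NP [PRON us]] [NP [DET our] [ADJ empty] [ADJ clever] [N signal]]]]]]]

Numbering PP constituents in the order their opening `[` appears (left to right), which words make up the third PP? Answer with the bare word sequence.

Opening `[PP` markers occur at word positions 3, 6, 9; the third of these opens the constituent [PP beside her].

beside her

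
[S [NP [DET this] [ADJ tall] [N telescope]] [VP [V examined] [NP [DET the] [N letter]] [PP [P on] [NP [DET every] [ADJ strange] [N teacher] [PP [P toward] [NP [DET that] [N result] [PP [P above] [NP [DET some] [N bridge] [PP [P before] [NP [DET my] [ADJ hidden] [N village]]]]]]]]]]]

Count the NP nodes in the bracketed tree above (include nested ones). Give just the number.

6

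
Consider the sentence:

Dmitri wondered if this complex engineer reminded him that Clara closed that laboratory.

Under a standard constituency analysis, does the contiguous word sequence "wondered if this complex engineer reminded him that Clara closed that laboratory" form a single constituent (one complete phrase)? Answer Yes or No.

Yes

The sequence corresponds to a single VP node — the verb phrase "wondered if this complex engineer reminded him that Clara closed that laboratory".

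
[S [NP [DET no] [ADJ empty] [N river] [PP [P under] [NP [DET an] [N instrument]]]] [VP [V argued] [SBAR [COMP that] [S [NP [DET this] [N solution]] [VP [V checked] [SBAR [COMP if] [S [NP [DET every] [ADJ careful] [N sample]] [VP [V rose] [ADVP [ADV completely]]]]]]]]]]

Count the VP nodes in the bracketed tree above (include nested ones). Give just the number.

3

Listing each VP by its span: [VP argued that this solution checked if every careful sample rose completely]; [VP checked if every careful sample rose completely]; [VP rose completely] — that makes 3.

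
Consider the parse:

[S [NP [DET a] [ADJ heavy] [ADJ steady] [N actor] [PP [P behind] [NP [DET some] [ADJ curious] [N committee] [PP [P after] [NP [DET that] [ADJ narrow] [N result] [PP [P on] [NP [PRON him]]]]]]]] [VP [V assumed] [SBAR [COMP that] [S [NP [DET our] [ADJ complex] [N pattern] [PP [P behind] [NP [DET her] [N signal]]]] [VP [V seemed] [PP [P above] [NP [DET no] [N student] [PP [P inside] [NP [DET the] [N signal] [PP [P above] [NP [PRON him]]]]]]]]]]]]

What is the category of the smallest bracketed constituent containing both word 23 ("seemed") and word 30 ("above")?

Word 23 lies under S → VP → SBAR → S → VP → V; word 30 lies under S → VP → SBAR → S → VP → PP → NP → PP → NP → PP → P. The lowest shared node is the VP.

VP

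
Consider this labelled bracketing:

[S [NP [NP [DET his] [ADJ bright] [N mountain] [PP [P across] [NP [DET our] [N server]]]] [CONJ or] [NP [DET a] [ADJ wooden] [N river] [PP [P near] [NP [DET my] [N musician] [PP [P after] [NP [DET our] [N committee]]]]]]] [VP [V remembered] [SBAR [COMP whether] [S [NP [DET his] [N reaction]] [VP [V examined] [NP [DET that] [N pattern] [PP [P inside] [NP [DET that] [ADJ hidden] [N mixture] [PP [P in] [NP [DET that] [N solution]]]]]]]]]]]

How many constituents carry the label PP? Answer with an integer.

Listing each PP by its span: [PP across our server]; [PP near my musician after our committee]; [PP after our committee]; [PP inside that hidden mixture in that solution]; [PP in that solution] — that makes 5.

5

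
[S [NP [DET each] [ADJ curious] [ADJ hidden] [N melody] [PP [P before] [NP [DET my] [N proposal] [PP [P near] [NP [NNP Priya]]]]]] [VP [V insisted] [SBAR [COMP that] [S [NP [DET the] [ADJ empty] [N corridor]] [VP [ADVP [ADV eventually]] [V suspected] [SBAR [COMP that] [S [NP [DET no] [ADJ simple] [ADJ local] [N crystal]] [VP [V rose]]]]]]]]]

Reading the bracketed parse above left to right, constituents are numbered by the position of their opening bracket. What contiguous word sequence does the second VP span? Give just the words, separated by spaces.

eventually suspected that no simple local crystal rose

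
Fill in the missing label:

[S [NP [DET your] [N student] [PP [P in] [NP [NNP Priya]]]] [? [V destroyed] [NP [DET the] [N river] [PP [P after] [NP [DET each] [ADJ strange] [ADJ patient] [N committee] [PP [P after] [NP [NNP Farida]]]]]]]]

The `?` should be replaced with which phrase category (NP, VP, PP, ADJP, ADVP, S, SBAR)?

The `?` node immediately contains: V 'destroyed', NP. That is the internal structure of a verb phrase, so the label is VP.

VP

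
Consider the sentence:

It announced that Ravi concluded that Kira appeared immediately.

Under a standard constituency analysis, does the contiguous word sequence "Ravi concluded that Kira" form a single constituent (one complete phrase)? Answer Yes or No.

No

The smallest constituent containing the whole sequence is the clause [S Ravi concluded that Kira appeared immediately], but the sequence is only part of it — it straddles the boundary between noun phrase "Ravi" and verb phrase "concluded that Kira appeared immediately".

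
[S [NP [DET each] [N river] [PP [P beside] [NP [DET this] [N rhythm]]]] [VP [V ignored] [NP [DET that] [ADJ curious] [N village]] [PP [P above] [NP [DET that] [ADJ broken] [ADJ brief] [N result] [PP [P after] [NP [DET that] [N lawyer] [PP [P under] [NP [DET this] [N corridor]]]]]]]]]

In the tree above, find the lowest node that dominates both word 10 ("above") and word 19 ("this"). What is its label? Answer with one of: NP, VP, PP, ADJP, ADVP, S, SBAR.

PP

The smallest bracket enclosing both words is [PP above that broken brief result after that lawyer under this corridor], so the label is PP.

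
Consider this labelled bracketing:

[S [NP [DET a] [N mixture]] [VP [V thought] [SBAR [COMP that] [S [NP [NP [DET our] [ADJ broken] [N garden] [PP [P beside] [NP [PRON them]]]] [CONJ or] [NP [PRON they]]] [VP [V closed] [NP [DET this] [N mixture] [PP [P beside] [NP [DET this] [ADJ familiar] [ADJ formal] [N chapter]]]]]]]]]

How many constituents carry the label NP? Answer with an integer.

7

Listing each NP by its span: [NP a mixture]; [NP our broken garden beside them or they]; [NP our broken garden beside them]; [NP them]; [NP they]; [NP this mixture beside this familiar formal chapter] … — that makes 7.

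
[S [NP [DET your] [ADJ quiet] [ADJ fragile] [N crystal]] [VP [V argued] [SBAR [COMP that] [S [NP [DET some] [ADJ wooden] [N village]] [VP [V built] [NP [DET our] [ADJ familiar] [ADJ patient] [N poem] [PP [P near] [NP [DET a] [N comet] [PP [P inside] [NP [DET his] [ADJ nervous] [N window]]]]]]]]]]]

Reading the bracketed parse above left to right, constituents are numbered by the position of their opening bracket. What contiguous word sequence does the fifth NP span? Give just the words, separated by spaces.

his nervous window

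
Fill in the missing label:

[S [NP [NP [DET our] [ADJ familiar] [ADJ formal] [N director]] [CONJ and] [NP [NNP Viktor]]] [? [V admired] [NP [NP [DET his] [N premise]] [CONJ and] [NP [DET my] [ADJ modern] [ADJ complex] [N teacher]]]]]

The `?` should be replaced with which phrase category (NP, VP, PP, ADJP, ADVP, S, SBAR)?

Looking at what the `?` directly dominates — V 'admired', NP — this is a verb phrase (VP).

VP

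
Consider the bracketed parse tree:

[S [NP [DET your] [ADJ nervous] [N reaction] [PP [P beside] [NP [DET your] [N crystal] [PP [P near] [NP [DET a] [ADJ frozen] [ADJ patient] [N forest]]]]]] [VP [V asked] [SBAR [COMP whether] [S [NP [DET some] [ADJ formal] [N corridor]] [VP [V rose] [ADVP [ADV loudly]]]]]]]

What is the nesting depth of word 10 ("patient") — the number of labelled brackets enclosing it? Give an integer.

The word sits inside ADJ, which is inside NP, inside PP, inside NP, inside PP, inside NP, inside S — 7 brackets in all.

7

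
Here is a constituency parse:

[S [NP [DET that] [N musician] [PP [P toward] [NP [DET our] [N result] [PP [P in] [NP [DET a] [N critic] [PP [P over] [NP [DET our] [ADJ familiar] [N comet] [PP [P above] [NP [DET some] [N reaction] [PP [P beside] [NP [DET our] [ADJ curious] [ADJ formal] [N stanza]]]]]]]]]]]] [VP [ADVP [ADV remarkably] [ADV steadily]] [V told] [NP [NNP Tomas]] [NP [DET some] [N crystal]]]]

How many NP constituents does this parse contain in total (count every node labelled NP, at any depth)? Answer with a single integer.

Scanning left to right, an opening `[NP` appears at word positions 1, 4, 7, 10, 14, 17, 24, 25 — 8 in total.

8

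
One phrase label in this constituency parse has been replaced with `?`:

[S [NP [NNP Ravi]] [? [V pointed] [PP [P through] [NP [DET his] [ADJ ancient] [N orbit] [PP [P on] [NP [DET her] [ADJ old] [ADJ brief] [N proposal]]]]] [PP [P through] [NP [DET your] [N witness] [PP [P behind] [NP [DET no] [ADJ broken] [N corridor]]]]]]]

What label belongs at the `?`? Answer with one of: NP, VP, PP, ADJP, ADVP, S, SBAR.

A constituent whose immediate children are V 'pointed', PP, PP is a verb phrase: VP.

VP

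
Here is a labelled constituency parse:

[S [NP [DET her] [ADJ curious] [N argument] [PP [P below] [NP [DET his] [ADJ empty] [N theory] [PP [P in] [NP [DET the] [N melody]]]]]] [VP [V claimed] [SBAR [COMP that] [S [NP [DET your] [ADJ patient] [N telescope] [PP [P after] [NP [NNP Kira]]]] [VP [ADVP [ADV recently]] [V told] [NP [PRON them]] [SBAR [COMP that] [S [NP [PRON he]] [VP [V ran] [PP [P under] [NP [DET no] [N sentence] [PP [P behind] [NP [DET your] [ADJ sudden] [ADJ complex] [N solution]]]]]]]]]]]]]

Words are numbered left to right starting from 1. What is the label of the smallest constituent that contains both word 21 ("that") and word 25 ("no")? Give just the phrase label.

Word 21 lies under S → VP → SBAR → S → VP → SBAR → COMP; word 25 lies under S → VP → SBAR → S → VP → SBAR → S → VP → PP → NP → DET. The lowest shared node is the SBAR.

SBAR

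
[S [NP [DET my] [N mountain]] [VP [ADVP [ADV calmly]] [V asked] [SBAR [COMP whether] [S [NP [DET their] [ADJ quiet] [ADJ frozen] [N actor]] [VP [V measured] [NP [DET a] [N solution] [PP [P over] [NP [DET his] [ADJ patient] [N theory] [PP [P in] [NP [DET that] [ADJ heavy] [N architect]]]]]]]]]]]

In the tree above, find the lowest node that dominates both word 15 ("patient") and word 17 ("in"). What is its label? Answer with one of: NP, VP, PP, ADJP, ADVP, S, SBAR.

Both words fall inside [NP his patient theory in that heavy architect] (words 14–20), and no smaller constituent contains them both. Label: NP.

NP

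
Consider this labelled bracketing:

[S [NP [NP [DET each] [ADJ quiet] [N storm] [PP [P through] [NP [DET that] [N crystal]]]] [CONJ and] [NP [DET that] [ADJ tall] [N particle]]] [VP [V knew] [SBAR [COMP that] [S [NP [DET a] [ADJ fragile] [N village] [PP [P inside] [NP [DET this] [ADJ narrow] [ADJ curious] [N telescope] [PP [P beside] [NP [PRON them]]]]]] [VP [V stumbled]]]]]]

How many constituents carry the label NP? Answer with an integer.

7

The NP constituents are: [NP each quiet storm through that crystal and that tall particle]; [NP each quiet storm through that crystal]; [NP that crystal]; [NP that tall particle]; [NP a fragile village inside this narrow curious telescope beside them]; [NP this narrow curious telescope beside them] …. Total: 7.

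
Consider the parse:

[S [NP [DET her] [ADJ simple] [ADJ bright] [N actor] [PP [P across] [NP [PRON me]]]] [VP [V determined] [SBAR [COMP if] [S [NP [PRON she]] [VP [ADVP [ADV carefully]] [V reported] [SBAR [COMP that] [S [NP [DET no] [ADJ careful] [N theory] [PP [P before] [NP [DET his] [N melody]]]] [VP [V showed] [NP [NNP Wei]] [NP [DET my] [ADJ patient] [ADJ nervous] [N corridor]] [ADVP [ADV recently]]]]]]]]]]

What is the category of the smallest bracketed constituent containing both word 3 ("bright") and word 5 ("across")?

NP

Word 3 lies under S → NP → ADJ; word 5 lies under S → NP → PP → P. The lowest shared node is the NP.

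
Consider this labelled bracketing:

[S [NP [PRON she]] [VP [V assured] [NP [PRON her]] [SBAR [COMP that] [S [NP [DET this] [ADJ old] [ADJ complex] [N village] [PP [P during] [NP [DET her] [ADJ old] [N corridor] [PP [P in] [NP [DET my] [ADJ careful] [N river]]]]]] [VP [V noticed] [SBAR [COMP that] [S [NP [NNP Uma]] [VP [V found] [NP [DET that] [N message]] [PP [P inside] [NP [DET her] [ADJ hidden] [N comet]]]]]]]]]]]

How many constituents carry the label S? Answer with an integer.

The S constituents are: [S she assured her that this old complex village during her old corridor in my careful river noticed that Uma found that message inside her hidden comet]; [S this old complex village during her old corridor in my careful river noticed that Uma found that message inside her hidden comet]; [S Uma found that message inside her hidden comet]. Total: 3.

3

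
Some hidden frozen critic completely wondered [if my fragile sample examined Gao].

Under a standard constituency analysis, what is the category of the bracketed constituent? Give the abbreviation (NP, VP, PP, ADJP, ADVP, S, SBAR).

"if" is the head of the bracketed span, so the span is a subordinate clause: SBAR.

SBAR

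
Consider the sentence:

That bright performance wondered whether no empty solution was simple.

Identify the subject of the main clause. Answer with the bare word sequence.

that bright performance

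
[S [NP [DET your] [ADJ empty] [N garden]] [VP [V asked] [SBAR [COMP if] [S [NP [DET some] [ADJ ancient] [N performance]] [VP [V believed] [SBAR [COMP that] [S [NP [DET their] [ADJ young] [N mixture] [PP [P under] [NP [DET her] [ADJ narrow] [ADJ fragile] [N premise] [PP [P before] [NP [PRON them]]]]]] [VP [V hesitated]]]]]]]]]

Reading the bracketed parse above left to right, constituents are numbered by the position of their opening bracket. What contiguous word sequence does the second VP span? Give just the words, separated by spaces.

The VP opening brackets appear, in order, over: "asked if some ancient performance believed that their young mixture under her narrow fragile premise before them hesitated"; "believed that their young mixture under her narrow fragile premise before them hesitated"; "hesitated". The second one spans "believed that their young mixture under her narrow fragile premise before them hesitated".

believed that their young mixture under her narrow fragile premise before them hesitated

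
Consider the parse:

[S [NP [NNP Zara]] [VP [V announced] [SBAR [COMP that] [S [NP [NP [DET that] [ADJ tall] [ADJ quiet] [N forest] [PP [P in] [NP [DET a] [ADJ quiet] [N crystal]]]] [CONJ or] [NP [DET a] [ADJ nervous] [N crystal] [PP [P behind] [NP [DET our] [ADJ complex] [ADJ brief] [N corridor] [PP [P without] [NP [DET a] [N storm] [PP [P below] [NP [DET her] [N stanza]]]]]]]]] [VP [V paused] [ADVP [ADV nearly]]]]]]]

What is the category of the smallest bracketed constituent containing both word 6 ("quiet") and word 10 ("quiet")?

The smallest bracket enclosing both words is [NP that tall quiet forest in a quiet crystal], so the label is NP.

NP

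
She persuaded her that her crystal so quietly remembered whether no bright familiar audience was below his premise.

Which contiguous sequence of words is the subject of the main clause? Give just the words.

she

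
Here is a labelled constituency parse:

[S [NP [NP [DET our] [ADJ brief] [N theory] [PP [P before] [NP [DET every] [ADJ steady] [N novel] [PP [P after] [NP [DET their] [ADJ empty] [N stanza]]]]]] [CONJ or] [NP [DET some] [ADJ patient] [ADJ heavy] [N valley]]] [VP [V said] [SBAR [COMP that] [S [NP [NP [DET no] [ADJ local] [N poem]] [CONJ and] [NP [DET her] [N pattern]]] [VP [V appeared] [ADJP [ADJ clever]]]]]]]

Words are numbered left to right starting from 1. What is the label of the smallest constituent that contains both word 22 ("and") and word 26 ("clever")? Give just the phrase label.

The smallest bracket enclosing both words is [S no local poem and her pattern appeared clever], so the label is S.

S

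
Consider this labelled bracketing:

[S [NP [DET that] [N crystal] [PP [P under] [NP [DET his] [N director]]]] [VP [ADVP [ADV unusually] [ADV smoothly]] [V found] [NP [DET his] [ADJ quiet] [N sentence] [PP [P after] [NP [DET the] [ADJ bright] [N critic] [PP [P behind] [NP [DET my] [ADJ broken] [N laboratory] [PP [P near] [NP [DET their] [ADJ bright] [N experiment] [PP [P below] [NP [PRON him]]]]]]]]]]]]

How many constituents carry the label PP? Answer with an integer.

Scanning left to right, an opening `[PP` appears at word positions 3, 12, 16, 20, 24 — 5 in total.

5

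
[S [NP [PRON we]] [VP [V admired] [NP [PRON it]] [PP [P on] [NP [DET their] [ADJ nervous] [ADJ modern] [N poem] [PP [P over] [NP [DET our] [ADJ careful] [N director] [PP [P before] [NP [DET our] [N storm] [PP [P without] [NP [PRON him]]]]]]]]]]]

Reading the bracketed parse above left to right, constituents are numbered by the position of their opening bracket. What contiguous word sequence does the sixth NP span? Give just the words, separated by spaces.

him

In left-to-right order the NP constituents are "we"; "it"; "their nervous modern poem over our careful director before our storm without him"; "our careful director before our storm without him"; "our storm without him"; "him". Number 6 is "him".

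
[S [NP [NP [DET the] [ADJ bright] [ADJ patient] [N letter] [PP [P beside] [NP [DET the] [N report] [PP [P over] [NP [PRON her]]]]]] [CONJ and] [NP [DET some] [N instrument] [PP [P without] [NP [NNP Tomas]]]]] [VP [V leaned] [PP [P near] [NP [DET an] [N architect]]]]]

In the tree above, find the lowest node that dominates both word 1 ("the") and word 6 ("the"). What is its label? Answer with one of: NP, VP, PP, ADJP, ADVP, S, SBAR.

NP

The smallest bracket enclosing both words is [NP the bright patient letter beside the report over her], so the label is NP.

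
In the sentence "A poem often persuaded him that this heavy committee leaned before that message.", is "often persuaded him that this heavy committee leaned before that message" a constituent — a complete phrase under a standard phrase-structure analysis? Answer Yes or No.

Yes

The sequence corresponds to a single VP node — the verb phrase "often persuaded him that this heavy committee leaned before that message".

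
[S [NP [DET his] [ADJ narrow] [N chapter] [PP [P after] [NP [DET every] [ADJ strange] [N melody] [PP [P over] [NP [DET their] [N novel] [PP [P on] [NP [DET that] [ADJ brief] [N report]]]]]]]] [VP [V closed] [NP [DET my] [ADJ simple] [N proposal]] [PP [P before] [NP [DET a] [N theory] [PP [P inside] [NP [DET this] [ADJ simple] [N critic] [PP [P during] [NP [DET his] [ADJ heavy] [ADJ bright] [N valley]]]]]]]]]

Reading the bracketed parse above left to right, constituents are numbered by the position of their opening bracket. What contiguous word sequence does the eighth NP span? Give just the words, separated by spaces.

his heavy bright valley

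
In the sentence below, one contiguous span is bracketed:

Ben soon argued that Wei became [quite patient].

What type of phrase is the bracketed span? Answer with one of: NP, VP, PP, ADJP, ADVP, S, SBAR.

ADJP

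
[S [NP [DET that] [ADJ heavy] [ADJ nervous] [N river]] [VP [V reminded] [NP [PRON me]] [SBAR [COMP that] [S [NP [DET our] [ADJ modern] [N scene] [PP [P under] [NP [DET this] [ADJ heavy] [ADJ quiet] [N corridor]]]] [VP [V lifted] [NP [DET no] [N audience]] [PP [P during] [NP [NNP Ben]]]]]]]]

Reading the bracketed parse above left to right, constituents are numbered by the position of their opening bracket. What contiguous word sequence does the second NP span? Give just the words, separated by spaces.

me

The NP opening brackets appear, in order, over: "that heavy nervous river"; "me"; "our modern scene under this heavy quiet corridor"; "this heavy quiet corridor"; "no audience"; "Ben". The second one spans "me".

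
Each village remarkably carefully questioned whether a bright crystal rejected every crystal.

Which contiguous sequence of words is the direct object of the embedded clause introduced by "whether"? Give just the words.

every crystal

Within the embedded clause introduced by "whether", the direct object of "rejected" is "every crystal".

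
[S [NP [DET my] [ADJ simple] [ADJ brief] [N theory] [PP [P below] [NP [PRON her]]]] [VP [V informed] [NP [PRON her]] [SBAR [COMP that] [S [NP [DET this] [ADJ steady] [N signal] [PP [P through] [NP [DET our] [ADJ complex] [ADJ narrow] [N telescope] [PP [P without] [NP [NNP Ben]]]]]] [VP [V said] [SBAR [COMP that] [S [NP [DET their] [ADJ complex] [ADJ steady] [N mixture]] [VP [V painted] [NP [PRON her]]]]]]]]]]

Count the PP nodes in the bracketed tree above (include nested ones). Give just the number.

The PP constituents are: [PP below her]; [PP through our complex narrow telescope without Ben]; [PP without Ben]. Total: 3.

3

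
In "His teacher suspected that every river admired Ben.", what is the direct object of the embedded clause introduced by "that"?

Ben

Within the embedded clause introduced by "that", the direct object of "admired" is "Ben".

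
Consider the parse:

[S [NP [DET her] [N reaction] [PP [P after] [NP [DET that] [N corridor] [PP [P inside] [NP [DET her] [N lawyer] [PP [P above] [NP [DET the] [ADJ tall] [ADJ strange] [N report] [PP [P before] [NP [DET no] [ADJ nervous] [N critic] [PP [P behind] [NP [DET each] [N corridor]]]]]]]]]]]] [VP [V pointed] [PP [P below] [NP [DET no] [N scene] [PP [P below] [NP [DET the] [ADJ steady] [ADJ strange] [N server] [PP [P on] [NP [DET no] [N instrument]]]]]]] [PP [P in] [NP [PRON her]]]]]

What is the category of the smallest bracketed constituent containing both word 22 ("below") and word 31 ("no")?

PP

The smallest bracket enclosing both words is [PP below no scene below the steady strange server on no instrument], so the label is PP.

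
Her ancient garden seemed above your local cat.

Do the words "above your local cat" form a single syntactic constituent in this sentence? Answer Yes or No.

Yes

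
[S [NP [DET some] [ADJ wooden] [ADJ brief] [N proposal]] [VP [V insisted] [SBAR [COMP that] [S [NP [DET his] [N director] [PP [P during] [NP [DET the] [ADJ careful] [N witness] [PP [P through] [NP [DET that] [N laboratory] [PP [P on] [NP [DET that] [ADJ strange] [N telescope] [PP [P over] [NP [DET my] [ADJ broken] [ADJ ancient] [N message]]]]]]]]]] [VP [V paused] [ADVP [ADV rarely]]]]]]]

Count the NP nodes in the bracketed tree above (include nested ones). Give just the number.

6

Scanning left to right, an opening `[NP` appears at word positions 1, 7, 10, 14, 17, 21 — 6 in total.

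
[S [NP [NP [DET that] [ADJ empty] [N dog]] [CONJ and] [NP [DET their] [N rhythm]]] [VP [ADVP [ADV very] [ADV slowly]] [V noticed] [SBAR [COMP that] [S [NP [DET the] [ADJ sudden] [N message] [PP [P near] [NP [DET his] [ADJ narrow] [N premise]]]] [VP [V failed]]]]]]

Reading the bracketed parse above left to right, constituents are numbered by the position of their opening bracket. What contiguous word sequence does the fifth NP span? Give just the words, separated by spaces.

his narrow premise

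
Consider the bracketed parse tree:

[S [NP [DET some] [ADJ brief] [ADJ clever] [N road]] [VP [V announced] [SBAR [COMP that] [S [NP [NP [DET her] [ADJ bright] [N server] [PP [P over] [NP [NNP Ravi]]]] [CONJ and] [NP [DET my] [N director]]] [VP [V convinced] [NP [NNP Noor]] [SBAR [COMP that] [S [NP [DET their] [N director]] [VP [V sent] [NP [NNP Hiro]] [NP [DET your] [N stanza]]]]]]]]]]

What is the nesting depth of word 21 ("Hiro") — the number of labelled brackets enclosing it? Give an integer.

10

The word sits inside NNP, which is inside NP, inside VP, inside S, inside SBAR, inside VP, inside S, inside SBAR, inside VP, inside S — 10 brackets in all.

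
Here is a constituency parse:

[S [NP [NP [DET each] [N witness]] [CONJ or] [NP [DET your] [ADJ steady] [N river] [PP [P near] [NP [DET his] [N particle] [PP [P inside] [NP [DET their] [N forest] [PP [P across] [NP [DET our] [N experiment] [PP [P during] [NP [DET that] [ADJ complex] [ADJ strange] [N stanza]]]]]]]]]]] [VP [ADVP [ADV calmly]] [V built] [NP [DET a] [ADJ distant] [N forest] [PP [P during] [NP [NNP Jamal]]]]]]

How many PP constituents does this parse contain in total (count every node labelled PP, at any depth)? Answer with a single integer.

The PP constituents are: [PP near his particle inside their forest across our experiment during that complex strange stanza]; [PP inside their forest across our experiment during that complex strange stanza]; [PP across our experiment during that complex strange stanza]; [PP during that complex strange stanza]; [PP during Jamal]. Total: 5.

5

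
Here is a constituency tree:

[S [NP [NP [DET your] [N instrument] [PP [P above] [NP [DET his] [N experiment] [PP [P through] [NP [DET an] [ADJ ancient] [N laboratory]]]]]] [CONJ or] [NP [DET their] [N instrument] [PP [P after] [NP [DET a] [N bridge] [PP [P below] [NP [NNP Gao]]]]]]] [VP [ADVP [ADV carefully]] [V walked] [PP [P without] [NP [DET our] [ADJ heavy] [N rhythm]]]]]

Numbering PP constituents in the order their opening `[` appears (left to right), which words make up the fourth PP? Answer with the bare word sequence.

below Gao

The PP opening brackets appear, in order, over: "above his experiment through an ancient laboratory"; "through an ancient laboratory"; "after a bridge below Gao"; "below Gao"; "without our heavy rhythm". The fourth one spans "below Gao".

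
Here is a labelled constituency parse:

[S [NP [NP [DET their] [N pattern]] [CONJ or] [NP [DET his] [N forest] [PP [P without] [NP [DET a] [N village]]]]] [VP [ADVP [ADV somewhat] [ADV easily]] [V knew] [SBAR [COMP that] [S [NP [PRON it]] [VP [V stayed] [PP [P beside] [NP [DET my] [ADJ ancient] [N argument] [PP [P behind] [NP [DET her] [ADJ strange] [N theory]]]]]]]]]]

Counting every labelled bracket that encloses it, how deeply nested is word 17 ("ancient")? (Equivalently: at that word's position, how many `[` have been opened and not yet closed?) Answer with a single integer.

The word sits inside ADJ, which is inside NP, inside PP, inside VP, inside S, inside SBAR, inside VP, inside S — 8 brackets in all.

8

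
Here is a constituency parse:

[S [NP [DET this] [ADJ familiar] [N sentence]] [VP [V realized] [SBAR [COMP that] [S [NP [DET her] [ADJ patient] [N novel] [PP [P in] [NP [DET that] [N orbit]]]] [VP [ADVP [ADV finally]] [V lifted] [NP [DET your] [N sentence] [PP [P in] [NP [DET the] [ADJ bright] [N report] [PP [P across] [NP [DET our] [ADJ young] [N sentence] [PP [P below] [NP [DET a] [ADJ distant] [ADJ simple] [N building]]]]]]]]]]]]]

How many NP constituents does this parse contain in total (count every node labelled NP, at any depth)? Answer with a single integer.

7

Scanning left to right, an opening `[NP` appears at word positions 1, 6, 10, 14, 17, 21, 25 — 7 in total.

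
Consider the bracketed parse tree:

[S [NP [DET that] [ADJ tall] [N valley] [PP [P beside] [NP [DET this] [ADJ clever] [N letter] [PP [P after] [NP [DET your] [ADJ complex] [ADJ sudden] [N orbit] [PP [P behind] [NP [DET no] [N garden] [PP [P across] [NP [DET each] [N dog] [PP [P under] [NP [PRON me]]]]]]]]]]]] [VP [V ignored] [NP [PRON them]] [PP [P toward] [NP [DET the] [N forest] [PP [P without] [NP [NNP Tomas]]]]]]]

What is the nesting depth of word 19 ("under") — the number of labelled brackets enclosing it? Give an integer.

12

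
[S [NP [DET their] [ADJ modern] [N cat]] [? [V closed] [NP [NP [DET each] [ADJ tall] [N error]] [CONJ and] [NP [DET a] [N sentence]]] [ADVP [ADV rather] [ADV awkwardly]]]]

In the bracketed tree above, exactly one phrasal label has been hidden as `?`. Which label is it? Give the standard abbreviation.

The `?` node immediately contains: V 'closed', NP, ADVP. That is the internal structure of a verb phrase, so the label is VP.

VP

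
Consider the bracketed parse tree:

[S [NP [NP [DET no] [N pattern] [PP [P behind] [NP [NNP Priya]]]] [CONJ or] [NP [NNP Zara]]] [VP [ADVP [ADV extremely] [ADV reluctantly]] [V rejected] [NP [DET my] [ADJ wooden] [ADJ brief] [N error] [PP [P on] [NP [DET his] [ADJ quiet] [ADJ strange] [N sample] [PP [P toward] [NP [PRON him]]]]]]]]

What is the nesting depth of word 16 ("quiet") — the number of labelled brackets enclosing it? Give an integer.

6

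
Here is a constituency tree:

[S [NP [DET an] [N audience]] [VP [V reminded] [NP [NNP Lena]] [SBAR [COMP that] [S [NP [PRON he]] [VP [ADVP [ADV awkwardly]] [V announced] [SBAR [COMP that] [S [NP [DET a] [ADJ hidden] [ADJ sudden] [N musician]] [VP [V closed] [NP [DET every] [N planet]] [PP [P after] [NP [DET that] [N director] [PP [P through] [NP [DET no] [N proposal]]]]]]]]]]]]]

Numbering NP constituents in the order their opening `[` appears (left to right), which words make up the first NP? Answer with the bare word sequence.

an audience

In left-to-right order the NP constituents are "an audience"; "Lena"; "he"; "a hidden sudden musician"; "every planet"; "that director through no proposal"; "no proposal". Number 1 is "an audience".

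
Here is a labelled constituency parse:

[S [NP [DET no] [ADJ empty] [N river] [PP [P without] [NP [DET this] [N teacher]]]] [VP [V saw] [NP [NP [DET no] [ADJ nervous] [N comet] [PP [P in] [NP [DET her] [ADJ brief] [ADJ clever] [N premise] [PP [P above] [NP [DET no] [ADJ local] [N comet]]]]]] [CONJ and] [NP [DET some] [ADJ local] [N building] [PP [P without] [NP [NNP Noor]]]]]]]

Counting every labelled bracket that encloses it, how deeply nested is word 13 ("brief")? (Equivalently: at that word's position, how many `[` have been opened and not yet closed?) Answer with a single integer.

Counting open brackets not yet closed at "brief": [S [VP [NP [NP [PP [NP [ADJ = 7.

7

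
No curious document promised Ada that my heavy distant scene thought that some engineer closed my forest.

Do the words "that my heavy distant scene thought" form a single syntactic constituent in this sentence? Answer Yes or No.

No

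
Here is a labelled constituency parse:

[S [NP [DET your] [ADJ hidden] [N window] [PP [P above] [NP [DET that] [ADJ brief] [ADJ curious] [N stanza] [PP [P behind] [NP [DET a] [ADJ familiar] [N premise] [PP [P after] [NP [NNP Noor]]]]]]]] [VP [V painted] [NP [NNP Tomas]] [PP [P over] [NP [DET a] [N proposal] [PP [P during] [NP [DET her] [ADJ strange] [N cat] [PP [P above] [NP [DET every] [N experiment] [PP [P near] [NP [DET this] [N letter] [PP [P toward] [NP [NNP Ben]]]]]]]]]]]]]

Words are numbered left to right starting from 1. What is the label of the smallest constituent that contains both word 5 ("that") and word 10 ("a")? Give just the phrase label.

NP

Both words fall inside [NP that brief curious stanza behind a familiar premise after Noor] (words 5–14), and no smaller constituent contains them both. Label: NP.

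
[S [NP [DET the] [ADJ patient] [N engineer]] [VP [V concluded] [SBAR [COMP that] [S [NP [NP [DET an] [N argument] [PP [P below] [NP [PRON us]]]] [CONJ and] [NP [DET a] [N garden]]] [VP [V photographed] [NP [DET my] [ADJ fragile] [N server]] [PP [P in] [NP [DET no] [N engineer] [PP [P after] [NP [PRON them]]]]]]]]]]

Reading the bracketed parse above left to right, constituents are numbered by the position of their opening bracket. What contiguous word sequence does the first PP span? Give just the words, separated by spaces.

below us

In left-to-right order the PP constituents are "below us"; "in no engineer after them"; "after them". Number 1 is "below us".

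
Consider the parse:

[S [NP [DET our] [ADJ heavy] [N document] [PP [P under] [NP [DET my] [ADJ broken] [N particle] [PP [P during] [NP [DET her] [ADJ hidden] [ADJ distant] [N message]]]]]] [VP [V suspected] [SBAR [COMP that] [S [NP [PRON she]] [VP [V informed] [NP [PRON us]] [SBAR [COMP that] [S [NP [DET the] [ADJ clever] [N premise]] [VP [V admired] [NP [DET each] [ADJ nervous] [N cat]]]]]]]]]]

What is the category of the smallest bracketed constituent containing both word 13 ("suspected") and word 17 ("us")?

VP

The smallest bracket enclosing both words is [VP suspected that she informed us that the clever premise admired each nervous cat], so the label is VP.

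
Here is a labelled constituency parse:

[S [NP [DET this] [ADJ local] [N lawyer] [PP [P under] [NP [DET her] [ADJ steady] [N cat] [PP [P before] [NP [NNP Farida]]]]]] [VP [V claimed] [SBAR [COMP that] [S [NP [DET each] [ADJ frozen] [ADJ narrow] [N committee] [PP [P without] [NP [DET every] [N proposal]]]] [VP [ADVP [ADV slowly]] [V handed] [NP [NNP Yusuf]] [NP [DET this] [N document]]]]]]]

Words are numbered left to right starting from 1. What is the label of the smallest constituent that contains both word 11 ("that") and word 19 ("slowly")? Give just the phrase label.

SBAR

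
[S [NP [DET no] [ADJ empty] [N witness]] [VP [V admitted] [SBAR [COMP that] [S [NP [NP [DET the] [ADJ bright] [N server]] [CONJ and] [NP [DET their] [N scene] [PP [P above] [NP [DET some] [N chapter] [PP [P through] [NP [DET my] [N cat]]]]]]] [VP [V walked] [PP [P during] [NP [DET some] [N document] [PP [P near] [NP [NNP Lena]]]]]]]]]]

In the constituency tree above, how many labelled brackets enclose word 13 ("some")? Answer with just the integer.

9

Path from the root down to the word: S → VP → SBAR → S → NP → NP → PP → NP → DET. That is 9 enclosing brackets.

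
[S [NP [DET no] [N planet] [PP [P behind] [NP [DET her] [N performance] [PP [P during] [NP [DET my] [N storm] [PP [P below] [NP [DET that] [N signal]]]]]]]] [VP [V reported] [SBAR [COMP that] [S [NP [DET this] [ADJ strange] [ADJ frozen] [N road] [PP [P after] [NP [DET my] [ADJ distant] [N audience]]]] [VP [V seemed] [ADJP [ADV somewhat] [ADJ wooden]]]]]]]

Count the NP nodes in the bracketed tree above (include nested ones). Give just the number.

6

Listing each NP by its span: [NP no planet behind her performance during my storm below that signal]; [NP her performance during my storm below that signal]; [NP my storm below that signal]; [NP that signal]; [NP this strange frozen road after my distant audience]; [NP my distant audience] — that makes 6.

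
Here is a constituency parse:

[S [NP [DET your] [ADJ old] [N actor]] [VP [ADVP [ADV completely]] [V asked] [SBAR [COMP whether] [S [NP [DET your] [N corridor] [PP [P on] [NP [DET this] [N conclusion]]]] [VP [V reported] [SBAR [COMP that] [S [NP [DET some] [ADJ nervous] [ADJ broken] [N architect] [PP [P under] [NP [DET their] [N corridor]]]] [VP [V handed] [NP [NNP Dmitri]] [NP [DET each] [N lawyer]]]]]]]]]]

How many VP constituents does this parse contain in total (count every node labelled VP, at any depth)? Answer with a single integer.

3

Listing each VP by its span: [VP completely asked whether your corridor on this conclusion reported that some nervous broken architect under their corridor handed Dmitri each lawyer]; [VP reported that some nervous broken architect under their corridor handed Dmitri each lawyer]; [VP handed Dmitri each lawyer] — that makes 3.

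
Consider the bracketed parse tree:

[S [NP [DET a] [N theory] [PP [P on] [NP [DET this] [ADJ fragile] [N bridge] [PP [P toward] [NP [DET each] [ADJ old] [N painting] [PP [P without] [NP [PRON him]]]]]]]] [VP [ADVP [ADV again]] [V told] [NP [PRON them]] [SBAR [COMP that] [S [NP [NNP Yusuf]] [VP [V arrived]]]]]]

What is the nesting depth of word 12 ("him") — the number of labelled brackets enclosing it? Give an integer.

9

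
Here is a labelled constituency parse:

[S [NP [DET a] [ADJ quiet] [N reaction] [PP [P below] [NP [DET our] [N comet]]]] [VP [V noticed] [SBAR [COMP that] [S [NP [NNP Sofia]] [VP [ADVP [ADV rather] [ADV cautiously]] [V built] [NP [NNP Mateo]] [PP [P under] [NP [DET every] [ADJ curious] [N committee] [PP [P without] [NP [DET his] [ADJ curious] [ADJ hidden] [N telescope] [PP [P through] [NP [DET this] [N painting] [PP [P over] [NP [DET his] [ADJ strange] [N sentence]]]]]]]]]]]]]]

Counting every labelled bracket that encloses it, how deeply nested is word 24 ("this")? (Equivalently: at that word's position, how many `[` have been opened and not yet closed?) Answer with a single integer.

12

Path from the root down to the word: S → VP → SBAR → S → VP → PP → NP → PP → NP → PP → NP → DET. That is 12 enclosing brackets.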